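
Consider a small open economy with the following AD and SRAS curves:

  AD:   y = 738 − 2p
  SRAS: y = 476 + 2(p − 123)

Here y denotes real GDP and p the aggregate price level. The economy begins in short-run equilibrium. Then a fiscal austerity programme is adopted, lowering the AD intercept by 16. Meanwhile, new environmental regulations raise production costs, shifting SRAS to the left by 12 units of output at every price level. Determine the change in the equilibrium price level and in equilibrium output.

Δp = -1, Δy = -14

After both shocks: AD is y = 722 − 2p and SRAS is y = 218 + 2p.
Setting them equal: 504 = 4p, so p = 126.
y = 722 − 2·126 = 470.
Initially p = 127, y = 484, so Δp = -1 and Δy = -14.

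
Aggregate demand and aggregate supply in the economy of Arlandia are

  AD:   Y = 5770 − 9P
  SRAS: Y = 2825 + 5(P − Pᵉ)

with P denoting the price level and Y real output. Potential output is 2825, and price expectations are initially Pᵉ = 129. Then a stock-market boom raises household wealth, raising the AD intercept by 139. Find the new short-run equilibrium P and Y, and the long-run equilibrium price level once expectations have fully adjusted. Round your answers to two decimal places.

AD shifts right: new AD is Y = 5909 − 9P. With Pᵉ = 129, SRAS is Y = 2180 + 5P.
Short run: 5909 − 9P = 2180 + 5P gives 3729 = 14P, so P = 266.36 and Y = 5909 − 9P = 3511.79.
Y = 3511.79 is above potential 2825; expectations adjust and SRAS shifts left until Y = 2825.
Long run: on the new AD curve, 2825 = 5909 − 9P gives P = 342.67.

Short run: P = 266.36, Y = 3511.79. Long run: P = 342.67.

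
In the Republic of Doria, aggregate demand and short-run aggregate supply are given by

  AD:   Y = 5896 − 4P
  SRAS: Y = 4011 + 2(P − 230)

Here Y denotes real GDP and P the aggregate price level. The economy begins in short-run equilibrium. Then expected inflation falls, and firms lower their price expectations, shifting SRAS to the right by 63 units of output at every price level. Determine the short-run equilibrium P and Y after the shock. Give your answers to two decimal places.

P = 380.33, Y = 4374.67

This is a positive supply shock: SRAS shifts right.
New SRAS: Y = 3614 + 2P.
Set AD = SRAS: 5896 − 4P = 3614 + 2P, so 2282 = 6P and P = 380.33.
Substituting into AD, Y = 4374.67.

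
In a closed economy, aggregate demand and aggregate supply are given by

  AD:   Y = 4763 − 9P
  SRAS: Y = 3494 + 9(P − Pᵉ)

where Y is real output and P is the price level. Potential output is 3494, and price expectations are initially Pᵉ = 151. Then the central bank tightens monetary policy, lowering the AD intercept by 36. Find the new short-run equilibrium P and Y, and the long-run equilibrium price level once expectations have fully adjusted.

AD shifts left: new AD is Y = 4727 − 9P. With Pᵉ = 151, SRAS is Y = 2135 + 9P.
Short run: 4727 − 9P = 2135 + 9P gives 2592 = 18P, so P = 144 and Y = 4727 − 9·144 = 3431.
Y = 3431 is below potential 3494; expectations adjust and SRAS shifts right until Y = 3494.
Long run: on the new AD curve, 3494 = 4727 − 9P gives P = 137.

Short run: P = 144, Y = 3431. Long run: P = 137.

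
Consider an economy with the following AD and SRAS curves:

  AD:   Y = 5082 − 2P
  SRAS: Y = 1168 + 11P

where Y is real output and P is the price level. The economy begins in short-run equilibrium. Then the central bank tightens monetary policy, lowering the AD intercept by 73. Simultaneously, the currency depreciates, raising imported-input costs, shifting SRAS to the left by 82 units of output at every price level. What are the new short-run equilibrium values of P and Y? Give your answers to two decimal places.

P = 301.77, Y = 4405.46

After both shocks: AD is Y = 5009 − 2P and SRAS is Y = 1086 + 11P.
Setting them equal: 3923 = 13P, so P = 301.77.
Substituting into AD, Y = 4405.46.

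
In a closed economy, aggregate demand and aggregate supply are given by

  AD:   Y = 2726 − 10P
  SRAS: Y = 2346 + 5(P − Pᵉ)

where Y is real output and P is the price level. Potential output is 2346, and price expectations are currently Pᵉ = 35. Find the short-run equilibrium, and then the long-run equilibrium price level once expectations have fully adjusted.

Short run: with Pᵉ = 35, SRAS is Y = 2171 + 5P. Setting AD = SRAS gives 555 = 15P, so P = 37 and Y = 2726 − 10·37 = 2356.
Output 2356 is above potential 2346, so over time expected prices rise and SRAS shifts left until Y returns to 2346.
Long run: Y = 2346 on the AD curve gives 2346 = 2726 − 10P, so P = 38.

Short run: P = 37, Y = 2356. Long run: P = 38.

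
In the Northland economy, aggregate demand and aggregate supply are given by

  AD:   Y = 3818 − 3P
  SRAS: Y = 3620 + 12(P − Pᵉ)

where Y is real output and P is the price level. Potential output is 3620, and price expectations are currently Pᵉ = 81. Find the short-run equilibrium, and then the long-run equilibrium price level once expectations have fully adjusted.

Short run: with Pᵉ = 81, SRAS is Y = 2648 + 12P. Setting AD = SRAS gives 1170 = 15P, so P = 78 and Y = 3818 − 3·78 = 3584.
Output 3584 is below potential 3620, so over time expected prices fall and SRAS shifts right until Y returns to 3620.
Long run: Y = 3620 on the AD curve gives 3620 = 3818 − 3P, so P = 66.

Short run: P = 78, Y = 3584. Long run: P = 66.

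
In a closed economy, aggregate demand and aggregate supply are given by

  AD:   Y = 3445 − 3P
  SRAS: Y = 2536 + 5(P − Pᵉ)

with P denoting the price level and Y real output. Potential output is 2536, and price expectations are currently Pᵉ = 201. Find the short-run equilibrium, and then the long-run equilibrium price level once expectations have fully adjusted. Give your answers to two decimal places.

Short run: P = 239.25, Y = 2727.25. Long run: P = 303.00.

Short run: with Pᵉ = 201, SRAS is Y = 1531 + 5P. Setting AD = SRAS gives 1914 = 8P, so P = 239.25 and Y = 3445 − 3P = 2727.25.
Output 2727.25 is above potential 2536, so over time expected prices rise and SRAS shifts left until Y returns to 2536.
Long run: Y = 2536 on the AD curve gives 2536 = 3445 − 3P, so P = 303.00.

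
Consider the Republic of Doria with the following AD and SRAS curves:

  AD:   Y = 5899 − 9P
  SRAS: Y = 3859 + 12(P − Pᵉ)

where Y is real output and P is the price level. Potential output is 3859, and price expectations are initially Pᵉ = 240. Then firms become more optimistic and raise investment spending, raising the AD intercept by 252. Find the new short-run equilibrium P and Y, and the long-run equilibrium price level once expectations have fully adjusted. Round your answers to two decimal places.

Short run: P = 246.29, Y = 3934.43. Long run: P = 254.67.

AD shifts right: new AD is Y = 6151 − 9P. With Pᵉ = 240, SRAS is Y = 979 + 12P.
Short run: 6151 − 9P = 979 + 12P gives 5172 = 21P, so P = 246.29 and Y = 6151 − 9P = 3934.43.
Y = 3934.43 is above potential 3859; expectations adjust and SRAS shifts left until Y = 3859.
Long run: on the new AD curve, 3859 = 6151 − 9P gives P = 254.67.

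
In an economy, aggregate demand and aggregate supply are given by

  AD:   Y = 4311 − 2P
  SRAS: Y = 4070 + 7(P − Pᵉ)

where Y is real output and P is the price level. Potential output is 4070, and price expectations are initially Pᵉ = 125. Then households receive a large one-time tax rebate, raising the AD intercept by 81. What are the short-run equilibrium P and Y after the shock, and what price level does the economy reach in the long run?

Short run: P = 133, Y = 4126. Long run: P = 161.

AD shifts right: new AD is Y = 4392 − 2P. With Pᵉ = 125, SRAS is Y = 3195 + 7P.
Short run: 4392 − 2P = 3195 + 7P gives 1197 = 9P, so P = 133 and Y = 4392 − 2·133 = 4126.
Y = 4126 is above potential 4070; expectations adjust and SRAS shifts left until Y = 4070.
Long run: on the new AD curve, 4070 = 4392 − 2P gives P = 161.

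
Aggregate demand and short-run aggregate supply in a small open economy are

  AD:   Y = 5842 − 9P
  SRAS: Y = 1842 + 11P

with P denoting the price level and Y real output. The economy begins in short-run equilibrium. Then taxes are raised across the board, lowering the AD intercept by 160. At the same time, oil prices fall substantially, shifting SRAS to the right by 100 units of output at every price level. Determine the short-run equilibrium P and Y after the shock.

P = 187, Y = 3999

After both shocks: AD is Y = 5682 − 9P and SRAS is Y = 1942 + 11P.
Setting them equal: 3740 = 20P, so P = 187.
Y = 5682 − 9·187 = 3999.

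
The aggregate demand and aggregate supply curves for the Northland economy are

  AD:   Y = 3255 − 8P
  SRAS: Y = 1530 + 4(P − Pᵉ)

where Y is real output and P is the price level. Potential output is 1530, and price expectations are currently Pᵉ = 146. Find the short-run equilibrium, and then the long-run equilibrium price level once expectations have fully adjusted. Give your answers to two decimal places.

Short run: P = 192.42, Y = 1715.67. Long run: P = 215.63.

Short run: with Pᵉ = 146, SRAS is Y = 946 + 4P. Setting AD = SRAS gives 2309 = 12P, so P = 192.42 and Y = 3255 − 8P = 1715.67.
Output 1715.67 is above potential 1530, so over time expected prices rise and SRAS shifts left until Y returns to 1530.
Long run: Y = 1530 on the AD curve gives 1530 = 3255 − 8P, so P = 215.63.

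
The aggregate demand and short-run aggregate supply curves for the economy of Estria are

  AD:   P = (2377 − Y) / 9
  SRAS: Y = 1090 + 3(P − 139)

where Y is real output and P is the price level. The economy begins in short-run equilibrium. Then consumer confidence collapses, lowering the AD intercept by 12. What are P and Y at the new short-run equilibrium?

P = 141, Y = 1096

This is a negative demand shock: AD shifts left.
New AD: Y = 2365 − 9P.
SRAS can be written Y = 673 + 3P.
Set AD = SRAS: 2365 − 9P = 673 + 3P, so 1692 = 12P and P = 141.
Y = 2365 − 9·141 = 1096.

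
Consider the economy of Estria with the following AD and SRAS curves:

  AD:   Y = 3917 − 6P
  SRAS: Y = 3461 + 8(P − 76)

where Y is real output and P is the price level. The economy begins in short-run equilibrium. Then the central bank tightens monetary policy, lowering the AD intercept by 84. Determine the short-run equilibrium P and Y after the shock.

This is a negative demand shock: AD shifts left.
New AD: Y = 3833 − 6P.
SRAS can be written Y = 2853 + 8P.
Set AD = SRAS: 3833 − 6P = 2853 + 8P, so 980 = 14P and P = 70.
Y = 3833 − 6·70 = 3413.

P = 70, Y = 3413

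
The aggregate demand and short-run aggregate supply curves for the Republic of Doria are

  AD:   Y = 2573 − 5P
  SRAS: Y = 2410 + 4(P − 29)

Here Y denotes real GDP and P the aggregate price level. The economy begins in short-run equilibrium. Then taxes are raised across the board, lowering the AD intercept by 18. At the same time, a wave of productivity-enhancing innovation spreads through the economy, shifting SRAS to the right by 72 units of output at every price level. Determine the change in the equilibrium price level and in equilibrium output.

ΔP = -10, ΔY = +32

After both shocks: AD is Y = 2555 − 5P and SRAS is Y = 2366 + 4P.
Setting them equal: 189 = 9P, so P = 21.
Y = 2555 − 5·21 = 2450.
Initially P = 31, Y = 2418, so ΔP = -10 and ΔY = +32.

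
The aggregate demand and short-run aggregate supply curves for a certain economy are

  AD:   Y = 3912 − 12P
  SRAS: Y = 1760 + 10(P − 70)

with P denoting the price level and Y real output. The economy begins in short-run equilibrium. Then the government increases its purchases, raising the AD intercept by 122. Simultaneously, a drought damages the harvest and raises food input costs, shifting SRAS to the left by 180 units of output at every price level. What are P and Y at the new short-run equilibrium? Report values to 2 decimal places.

After both shocks: AD is Y = 4034 − 12P and SRAS is Y = 880 + 10P.
Setting them equal: 3154 = 22P, so P = 143.36.
Substituting into AD, Y = 2313.64.

P = 143.36, Y = 2313.64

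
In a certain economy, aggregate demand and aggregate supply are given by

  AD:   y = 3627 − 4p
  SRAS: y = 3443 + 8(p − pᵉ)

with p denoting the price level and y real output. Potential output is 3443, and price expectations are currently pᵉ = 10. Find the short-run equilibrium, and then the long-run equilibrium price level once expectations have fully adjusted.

Short run: with pᵉ = 10, SRAS is y = 3363 + 8p. Setting AD = SRAS gives 264 = 12p, so p = 22 and y = 3627 − 4·22 = 3539.
Output 3539 is above potential 3443, so over time expected prices rise and SRAS shifts left until y returns to 3443.
Long run: y = 3443 on the AD curve gives 3443 = 3627 − 4p, so p = 46.

Short run: p = 22, y = 3539. Long run: p = 46.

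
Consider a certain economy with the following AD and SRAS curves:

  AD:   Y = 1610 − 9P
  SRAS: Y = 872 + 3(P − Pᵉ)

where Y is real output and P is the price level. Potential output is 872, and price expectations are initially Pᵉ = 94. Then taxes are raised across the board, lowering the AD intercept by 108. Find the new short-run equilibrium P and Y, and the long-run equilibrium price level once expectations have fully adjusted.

AD shifts left: new AD is Y = 1502 − 9P. With Pᵉ = 94, SRAS is Y = 590 + 3P.
Short run: 1502 − 9P = 590 + 3P gives 912 = 12P, so P = 76 and Y = 1502 − 9·76 = 818.
Y = 818 is below potential 872; expectations adjust and SRAS shifts right until Y = 872.
Long run: on the new AD curve, 872 = 1502 − 9P gives P = 70.

Short run: P = 76, Y = 818. Long run: P = 70.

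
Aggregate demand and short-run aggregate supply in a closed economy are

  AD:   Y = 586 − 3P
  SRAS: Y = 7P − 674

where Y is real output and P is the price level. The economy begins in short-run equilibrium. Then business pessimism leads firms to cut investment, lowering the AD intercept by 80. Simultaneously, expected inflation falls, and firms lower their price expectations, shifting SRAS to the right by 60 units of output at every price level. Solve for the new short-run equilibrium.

After both shocks: AD is Y = 506 − 3P and SRAS is Y = 7P − 614.
Setting them equal: 1120 = 10P, so P = 112.
Y = 506 − 3·112 = 170.

P = 112, Y = 170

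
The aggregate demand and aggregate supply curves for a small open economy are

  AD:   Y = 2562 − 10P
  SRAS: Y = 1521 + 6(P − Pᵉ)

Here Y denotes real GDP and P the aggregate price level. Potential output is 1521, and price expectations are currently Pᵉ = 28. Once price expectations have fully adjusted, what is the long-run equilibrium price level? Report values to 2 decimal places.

Long-run P = 104.10

Short run: with Pᵉ = 28, SRAS is Y = 1353 + 6P. Setting AD = SRAS gives 1209 = 16P, so P = 75.56 and Y = 2562 − 10P = 1806.38.
Output 1806.38 is above potential 1521, so over time expected prices rise and SRAS shifts left until Y returns to 1521.
Long run: Y = 1521 on the AD curve gives 1521 = 2562 − 10P, so P = 104.10.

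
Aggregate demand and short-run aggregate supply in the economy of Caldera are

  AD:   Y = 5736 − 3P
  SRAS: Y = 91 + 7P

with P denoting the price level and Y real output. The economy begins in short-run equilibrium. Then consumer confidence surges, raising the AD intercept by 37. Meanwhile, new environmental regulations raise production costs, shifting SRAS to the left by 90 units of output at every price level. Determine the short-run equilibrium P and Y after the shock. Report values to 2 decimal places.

After both shocks: AD is Y = 5773 − 3P and SRAS is Y = 1 + 7P.
Setting them equal: 5772 = 10P, so P = 577.20.
Substituting into AD, Y = 4041.40.

P = 577.20, Y = 4041.40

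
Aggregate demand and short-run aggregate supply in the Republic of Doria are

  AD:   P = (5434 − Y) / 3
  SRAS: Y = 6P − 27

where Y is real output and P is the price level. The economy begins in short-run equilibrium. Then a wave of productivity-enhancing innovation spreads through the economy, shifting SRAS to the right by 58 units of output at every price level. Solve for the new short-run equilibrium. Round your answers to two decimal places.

P = 600.33, Y = 3633.00

This is a positive supply shock: SRAS shifts right.
New SRAS: Y = 31 + 6P.
Set AD = SRAS: 5434 − 3P = 31 + 6P, so 5403 = 9P and P = 600.33.
Substituting into AD, Y = 3633.00.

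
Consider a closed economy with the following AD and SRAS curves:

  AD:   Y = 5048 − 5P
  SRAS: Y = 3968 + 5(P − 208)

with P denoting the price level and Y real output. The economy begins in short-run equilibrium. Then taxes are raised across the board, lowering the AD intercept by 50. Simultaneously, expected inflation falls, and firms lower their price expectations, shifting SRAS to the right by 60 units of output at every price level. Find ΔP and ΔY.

ΔP = -11, ΔY = +5

After both shocks: AD is Y = 4998 − 5P and SRAS is Y = 2988 + 5P.
Setting them equal: 2010 = 10P, so P = 201.
Y = 4998 − 5·201 = 3993.
Initially P = 212, Y = 3988, so ΔP = -11 and ΔY = +5.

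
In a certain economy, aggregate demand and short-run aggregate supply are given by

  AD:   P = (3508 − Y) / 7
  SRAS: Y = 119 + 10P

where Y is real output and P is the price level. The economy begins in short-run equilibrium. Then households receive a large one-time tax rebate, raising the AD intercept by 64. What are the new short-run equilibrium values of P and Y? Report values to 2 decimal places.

This is a positive demand shock: AD shifts right.
New AD: Y = 3572 − 7P.
Set AD = SRAS: 3572 − 7P = 119 + 10P, so 3453 = 17P and P = 203.12.
Substituting into AD, Y = 2150.18.

P = 203.12, Y = 2150.18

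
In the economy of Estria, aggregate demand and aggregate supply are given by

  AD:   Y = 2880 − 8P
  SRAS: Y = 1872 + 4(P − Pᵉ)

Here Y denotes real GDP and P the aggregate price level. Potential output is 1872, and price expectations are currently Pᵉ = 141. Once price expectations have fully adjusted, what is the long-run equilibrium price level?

Short run: with Pᵉ = 141, SRAS is Y = 1308 + 4P. Setting AD = SRAS gives 1572 = 12P, so P = 131 and Y = 2880 − 8·131 = 1832.
Output 1832 is below potential 1872, so over time expected prices fall and SRAS shifts right until Y returns to 1872.
Long run: Y = 1872 on the AD curve gives 1872 = 2880 − 8P, so P = 126.

Long-run P = 126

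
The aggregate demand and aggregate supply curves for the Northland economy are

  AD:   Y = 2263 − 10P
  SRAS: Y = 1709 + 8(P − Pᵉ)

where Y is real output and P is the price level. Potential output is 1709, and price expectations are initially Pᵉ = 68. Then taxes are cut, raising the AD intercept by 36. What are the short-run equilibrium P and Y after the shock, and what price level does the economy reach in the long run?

AD shifts right: new AD is Y = 2299 − 10P. With Pᵉ = 68, SRAS is Y = 1165 + 8P.
Short run: 2299 − 10P = 1165 + 8P gives 1134 = 18P, so P = 63 and Y = 2299 − 10·63 = 1669.
Y = 1669 is below potential 1709; expectations adjust and SRAS shifts right until Y = 1709.
Long run: on the new AD curve, 1709 = 2299 − 10P gives P = 59.

Short run: P = 63, Y = 1669. Long run: P = 59.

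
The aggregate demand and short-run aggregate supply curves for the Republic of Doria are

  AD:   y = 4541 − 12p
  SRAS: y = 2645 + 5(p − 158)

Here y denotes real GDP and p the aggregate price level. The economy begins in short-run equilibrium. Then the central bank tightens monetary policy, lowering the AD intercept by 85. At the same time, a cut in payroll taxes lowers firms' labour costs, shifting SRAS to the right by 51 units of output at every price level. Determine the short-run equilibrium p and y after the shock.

After both shocks: AD is y = 4456 − 12p and SRAS is y = 1906 + 5p.
Setting them equal: 2550 = 17p, so p = 150.
y = 4456 − 12·150 = 2656.

p = 150, y = 2656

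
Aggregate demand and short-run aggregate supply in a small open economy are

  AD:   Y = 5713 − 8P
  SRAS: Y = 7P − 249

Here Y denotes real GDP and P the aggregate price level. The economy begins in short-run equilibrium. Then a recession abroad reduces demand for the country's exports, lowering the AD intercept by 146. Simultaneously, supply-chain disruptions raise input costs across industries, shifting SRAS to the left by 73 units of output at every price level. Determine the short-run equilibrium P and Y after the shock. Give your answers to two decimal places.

P = 392.60, Y = 2426.20

After both shocks: AD is Y = 5567 − 8P and SRAS is Y = 7P − 322.
Setting them equal: 5889 = 15P, so P = 392.60.
Substituting into AD, Y = 2426.20.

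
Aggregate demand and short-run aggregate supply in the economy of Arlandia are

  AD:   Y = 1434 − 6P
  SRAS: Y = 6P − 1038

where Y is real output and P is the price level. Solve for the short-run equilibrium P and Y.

P = 206, Y = 198

Set AD = SRAS: 1434 − 6P = 6P − 1038, so 2472 = 12P and P = 206.
Then Y = 1434 − 6·206 = 198.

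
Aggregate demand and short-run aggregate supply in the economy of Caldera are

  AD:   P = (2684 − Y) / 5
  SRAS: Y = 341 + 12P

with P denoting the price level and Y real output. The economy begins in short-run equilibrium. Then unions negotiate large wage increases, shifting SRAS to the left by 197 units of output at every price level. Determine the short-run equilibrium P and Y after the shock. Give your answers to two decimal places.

P = 149.41, Y = 1936.94

This is a negative supply shock: SRAS shifts left.
New SRAS: Y = 144 + 12P.
Set AD = SRAS: 2684 − 5P = 144 + 12P, so 2540 = 17P and P = 149.41.
Substituting into AD, Y = 1936.94.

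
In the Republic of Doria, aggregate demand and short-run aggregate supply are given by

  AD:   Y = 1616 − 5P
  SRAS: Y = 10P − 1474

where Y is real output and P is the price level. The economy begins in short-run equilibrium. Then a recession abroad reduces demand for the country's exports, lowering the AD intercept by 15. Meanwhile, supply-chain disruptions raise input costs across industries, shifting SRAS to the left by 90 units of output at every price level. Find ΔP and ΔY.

After both shocks: AD is Y = 1601 − 5P and SRAS is Y = 10P − 1564.
Setting them equal: 3165 = 15P, so P = 211.
Y = 1601 − 5·211 = 546.
Initially P = 206, Y = 586, so ΔP = +5 and ΔY = -40.

ΔP = +5, ΔY = -40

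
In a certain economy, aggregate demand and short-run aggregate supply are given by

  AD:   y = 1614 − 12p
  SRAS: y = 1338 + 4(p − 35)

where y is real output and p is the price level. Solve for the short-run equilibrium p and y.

Write SRAS as y = 1338 + 4p − 140 = 1198 + 4p.
Set AD = SRAS: 1614 − 12p = 1198 + 4p, so 416 = 16p and p = 26.
Then y = 1614 − 12·26 = 1302.

p = 26, y = 1302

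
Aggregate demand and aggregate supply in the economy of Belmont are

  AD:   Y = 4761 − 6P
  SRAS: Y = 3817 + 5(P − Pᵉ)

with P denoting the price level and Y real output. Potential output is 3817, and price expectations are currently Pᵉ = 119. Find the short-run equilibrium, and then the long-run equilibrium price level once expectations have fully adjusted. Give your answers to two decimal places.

Short run: with Pᵉ = 119, SRAS is Y = 3222 + 5P. Setting AD = SRAS gives 1539 = 11P, so P = 139.91 and Y = 4761 − 6P = 3921.55.
Output 3921.55 is above potential 3817, so over time expected prices rise and SRAS shifts left until Y returns to 3817.
Long run: Y = 3817 on the AD curve gives 3817 = 4761 − 6P, so P = 157.33.

Short run: P = 139.91, Y = 3921.55. Long run: P = 157.33.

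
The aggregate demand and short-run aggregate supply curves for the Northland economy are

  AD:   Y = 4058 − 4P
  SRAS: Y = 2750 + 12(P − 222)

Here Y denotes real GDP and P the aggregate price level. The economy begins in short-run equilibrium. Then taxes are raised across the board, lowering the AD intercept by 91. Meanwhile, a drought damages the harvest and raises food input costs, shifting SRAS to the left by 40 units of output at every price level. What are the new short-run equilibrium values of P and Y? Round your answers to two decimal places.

After both shocks: AD is Y = 3967 − 4P and SRAS is Y = 46 + 12P.
Setting them equal: 3921 = 16P, so P = 245.06.
Substituting into AD, Y = 2986.75.

P = 245.06, Y = 2986.75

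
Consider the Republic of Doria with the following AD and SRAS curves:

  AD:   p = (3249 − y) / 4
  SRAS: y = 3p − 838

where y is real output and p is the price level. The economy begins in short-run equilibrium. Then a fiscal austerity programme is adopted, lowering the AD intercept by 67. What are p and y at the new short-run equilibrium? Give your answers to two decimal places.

p = 574.29, y = 884.86

This is a negative demand shock: AD shifts left.
New AD: y = 3182 − 4p.
Set AD = SRAS: 3182 − 4p = 3p − 838, so 4020 = 7p and p = 574.29.
Substituting into AD, y = 884.86.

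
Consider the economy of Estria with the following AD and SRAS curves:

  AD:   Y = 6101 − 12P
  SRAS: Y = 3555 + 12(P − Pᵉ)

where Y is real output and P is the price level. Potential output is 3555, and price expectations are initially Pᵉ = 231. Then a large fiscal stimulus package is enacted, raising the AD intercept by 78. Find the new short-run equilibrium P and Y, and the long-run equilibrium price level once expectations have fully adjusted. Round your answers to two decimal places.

AD shifts right: new AD is Y = 6179 − 12P. With Pᵉ = 231, SRAS is Y = 783 + 12P.
Short run: 6179 − 12P = 783 + 12P gives 5396 = 24P, so P = 224.83 and Y = 6179 − 12P = 3481.00.
Y = 3481.00 is below potential 3555; expectations adjust and SRAS shifts right until Y = 3555.
Long run: on the new AD curve, 3555 = 6179 − 12P gives P = 218.67.

Short run: P = 224.83, Y = 3481.00. Long run: P = 218.67.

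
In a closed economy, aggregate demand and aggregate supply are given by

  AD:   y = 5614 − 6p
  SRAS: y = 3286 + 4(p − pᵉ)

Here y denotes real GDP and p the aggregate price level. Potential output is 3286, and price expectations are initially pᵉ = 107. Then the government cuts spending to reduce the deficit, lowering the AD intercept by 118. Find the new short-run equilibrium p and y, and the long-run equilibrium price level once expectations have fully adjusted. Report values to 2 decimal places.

AD shifts left: new AD is y = 5496 − 6p. With pᵉ = 107, SRAS is y = 2858 + 4p.
Short run: 5496 − 6p = 2858 + 4p gives 2638 = 10p, so p = 263.80 and y = 5496 − 6p = 3913.20.
y = 3913.20 is above potential 3286; expectations adjust and SRAS shifts left until y = 3286.
Long run: on the new AD curve, 3286 = 5496 − 6p gives p = 368.33.

Short run: p = 263.80, y = 3913.20. Long run: p = 368.33.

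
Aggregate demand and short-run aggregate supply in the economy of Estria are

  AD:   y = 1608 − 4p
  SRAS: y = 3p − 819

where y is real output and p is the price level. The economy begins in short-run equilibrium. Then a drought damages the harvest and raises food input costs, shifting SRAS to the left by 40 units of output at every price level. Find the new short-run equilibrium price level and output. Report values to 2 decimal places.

This is a negative supply shock: SRAS shifts left.
New SRAS: y = 3p − 859.
Set AD = SRAS: 1608 − 4p = 3p − 859, so 2467 = 7p and p = 352.43.
Substituting into AD, y = 198.29.

p = 352.43, y = 198.29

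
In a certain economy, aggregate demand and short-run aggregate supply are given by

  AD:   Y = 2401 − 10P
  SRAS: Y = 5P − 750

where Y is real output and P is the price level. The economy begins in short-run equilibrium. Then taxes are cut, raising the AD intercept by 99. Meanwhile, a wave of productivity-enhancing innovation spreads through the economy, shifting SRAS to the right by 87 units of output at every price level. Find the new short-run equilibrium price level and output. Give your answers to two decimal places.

P = 210.87, Y = 391.33

After both shocks: AD is Y = 2500 − 10P and SRAS is Y = 5P − 663.
Setting them equal: 3163 = 15P, so P = 210.87.
Substituting into AD, Y = 391.33.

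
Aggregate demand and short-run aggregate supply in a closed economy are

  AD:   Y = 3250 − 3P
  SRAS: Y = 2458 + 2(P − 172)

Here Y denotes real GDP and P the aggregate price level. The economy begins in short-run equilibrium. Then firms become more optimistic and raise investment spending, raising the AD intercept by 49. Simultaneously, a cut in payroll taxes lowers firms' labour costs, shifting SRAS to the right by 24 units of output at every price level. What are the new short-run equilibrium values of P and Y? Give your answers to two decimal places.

After both shocks: AD is Y = 3299 − 3P and SRAS is Y = 2138 + 2P.
Setting them equal: 1161 = 5P, so P = 232.20.
Substituting into AD, Y = 2602.40.

P = 232.20, Y = 2602.40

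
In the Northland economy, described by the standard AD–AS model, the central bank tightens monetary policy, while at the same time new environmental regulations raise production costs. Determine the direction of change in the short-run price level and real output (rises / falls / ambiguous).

Price level: ambiguous; output: falls

The first event is a negative demand shock: AD shifts left, which by itself pushes P down and Y down.
The second is an adverse supply shock: SRAS shifts left, which by itself pushes P up and Y down.
The two shocks push P in opposite directions, so the effect on P is ambiguous. Both shocks push Y down, so Y falls.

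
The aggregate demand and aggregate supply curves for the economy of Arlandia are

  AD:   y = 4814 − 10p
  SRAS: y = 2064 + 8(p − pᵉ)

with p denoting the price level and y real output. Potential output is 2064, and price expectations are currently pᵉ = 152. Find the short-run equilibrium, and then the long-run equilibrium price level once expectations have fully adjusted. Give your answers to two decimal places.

Short run: with pᵉ = 152, SRAS is y = 848 + 8p. Setting AD = SRAS gives 3966 = 18p, so p = 220.33 and y = 4814 − 10p = 2610.67.
Output 2610.67 is above potential 2064, so over time expected prices rise and SRAS shifts left until y returns to 2064.
Long run: y = 2064 on the AD curve gives 2064 = 4814 − 10p, so p = 275.00.

Short run: p = 220.33, y = 2610.67. Long run: p = 275.00.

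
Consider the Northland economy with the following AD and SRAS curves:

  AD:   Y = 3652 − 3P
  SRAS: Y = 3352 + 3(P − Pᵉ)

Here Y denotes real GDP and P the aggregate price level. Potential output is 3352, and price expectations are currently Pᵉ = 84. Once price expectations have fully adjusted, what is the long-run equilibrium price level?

Long-run P = 100

Short run: with Pᵉ = 84, SRAS is Y = 3100 + 3P. Setting AD = SRAS gives 552 = 6P, so P = 92 and Y = 3652 − 3·92 = 3376.
Output 3376 is above potential 3352, so over time expected prices rise and SRAS shifts left until Y returns to 3352.
Long run: Y = 3352 on the AD curve gives 3352 = 3652 − 3P, so P = 100.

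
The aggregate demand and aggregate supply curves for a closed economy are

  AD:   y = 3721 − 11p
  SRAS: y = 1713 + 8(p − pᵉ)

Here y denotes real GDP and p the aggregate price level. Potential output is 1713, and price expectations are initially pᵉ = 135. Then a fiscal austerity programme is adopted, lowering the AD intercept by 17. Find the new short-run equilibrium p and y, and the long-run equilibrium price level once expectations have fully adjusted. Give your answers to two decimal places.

AD shifts left: new AD is y = 3704 − 11p. With pᵉ = 135, SRAS is y = 633 + 8p.
Short run: 3704 − 11p = 633 + 8p gives 3071 = 19p, so p = 161.63 and y = 3704 − 11p = 1926.05.
y = 1926.05 is above potential 1713; expectations adjust and SRAS shifts left until y = 1713.
Long run: on the new AD curve, 1713 = 3704 − 11p gives p = 181.00.

Short run: p = 161.63, y = 1926.05. Long run: p = 181.00.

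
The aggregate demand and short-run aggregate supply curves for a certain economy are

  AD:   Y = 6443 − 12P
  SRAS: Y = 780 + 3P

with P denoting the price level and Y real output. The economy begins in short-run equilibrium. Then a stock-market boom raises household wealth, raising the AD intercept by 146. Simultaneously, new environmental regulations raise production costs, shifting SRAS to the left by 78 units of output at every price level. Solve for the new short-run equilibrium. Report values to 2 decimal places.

After both shocks: AD is Y = 6589 − 12P and SRAS is Y = 702 + 3P.
Setting them equal: 5887 = 15P, so P = 392.47.
Substituting into AD, Y = 1879.40.

P = 392.47, Y = 1879.40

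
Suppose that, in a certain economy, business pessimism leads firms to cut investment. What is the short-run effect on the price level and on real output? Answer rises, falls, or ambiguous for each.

This is a negative demand shock: AD shifts left.
Moving along the upward-sloping SRAS curve, P falls and Y falls.

Price level: falls; output: falls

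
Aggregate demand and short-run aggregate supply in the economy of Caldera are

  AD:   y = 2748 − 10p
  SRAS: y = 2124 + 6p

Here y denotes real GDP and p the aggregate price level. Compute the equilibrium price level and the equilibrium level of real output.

Set AD = SRAS: 2748 − 10p = 2124 + 6p, so 624 = 16p and p = 39.
Then y = 2748 − 10·39 = 2358.

p = 39, y = 2358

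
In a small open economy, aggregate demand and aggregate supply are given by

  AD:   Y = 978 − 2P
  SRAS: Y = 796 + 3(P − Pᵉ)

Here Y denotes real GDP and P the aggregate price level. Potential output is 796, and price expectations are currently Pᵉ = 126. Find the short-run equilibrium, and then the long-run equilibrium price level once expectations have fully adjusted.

Short run: with Pᵉ = 126, SRAS is Y = 418 + 3P. Setting AD = SRAS gives 560 = 5P, so P = 112 and Y = 978 − 2·112 = 754.
Output 754 is below potential 796, so over time expected prices fall and SRAS shifts right until Y returns to 796.
Long run: Y = 796 on the AD curve gives 796 = 978 − 2P, so P = 91.

Short run: P = 112, Y = 754. Long run: P = 91.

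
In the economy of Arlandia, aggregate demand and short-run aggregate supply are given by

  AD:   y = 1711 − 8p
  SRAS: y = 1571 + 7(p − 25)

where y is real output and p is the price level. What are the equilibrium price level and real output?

Write SRAS as y = 1571 + 7p − 175 = 1396 + 7p.
Set AD = SRAS: 1711 − 8p = 1396 + 7p, so 315 = 15p and p = 21.
Then y = 1711 − 8·21 = 1543.

p = 21, y = 1543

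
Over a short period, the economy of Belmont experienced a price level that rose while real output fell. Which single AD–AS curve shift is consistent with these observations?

P rose and Y fell. An AD shift moves P and Y in the same direction; an SRAS shift moves them in opposite directions.
Here P and Y moved in opposite directions, so the SRAS curve shifted.
Since Y fell, SRAS shifted left.

SRAS shifted left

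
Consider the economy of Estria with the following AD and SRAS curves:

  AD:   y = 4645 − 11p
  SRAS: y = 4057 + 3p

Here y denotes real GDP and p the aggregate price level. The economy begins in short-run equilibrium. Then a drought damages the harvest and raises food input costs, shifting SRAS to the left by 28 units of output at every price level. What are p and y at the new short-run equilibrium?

This is a negative supply shock: SRAS shifts left.
New SRAS: y = 4029 + 3p.
Set AD = SRAS: 4645 − 11p = 4029 + 3p, so 616 = 14p and p = 44.
y = 4645 − 11·44 = 4161.

p = 44, y = 4161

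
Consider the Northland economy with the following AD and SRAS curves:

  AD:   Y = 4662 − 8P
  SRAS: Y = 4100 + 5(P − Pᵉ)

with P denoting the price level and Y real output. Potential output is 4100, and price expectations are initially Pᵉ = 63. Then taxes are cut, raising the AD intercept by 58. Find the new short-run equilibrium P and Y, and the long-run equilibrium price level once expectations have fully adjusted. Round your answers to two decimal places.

AD shifts right: new AD is Y = 4720 − 8P. With Pᵉ = 63, SRAS is Y = 3785 + 5P.
Short run: 4720 − 8P = 3785 + 5P gives 935 = 13P, so P = 71.92 and Y = 4720 − 8P = 4144.62.
Y = 4144.62 is above potential 4100; expectations adjust and SRAS shifts left until Y = 4100.
Long run: on the new AD curve, 4100 = 4720 − 8P gives P = 77.50.

Short run: P = 71.92, Y = 4144.62. Long run: P = 77.50.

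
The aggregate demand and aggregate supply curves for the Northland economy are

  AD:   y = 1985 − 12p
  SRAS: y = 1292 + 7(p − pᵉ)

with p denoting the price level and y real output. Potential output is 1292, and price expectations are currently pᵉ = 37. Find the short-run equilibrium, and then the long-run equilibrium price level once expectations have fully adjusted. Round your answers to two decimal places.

Short run: with pᵉ = 37, SRAS is y = 1033 + 7p. Setting AD = SRAS gives 952 = 19p, so p = 50.11 and y = 1985 − 12p = 1383.74.
Output 1383.74 is above potential 1292, so over time expected prices rise and SRAS shifts left until y returns to 1292.
Long run: y = 1292 on the AD curve gives 1292 = 1985 − 12p, so p = 57.75.

Short run: p = 50.11, y = 1383.74. Long run: p = 57.75.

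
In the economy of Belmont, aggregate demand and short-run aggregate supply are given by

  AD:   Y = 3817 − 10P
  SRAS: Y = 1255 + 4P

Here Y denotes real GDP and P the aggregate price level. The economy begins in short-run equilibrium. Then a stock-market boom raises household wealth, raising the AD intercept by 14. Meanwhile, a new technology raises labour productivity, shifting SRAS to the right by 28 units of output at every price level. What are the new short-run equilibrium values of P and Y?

After both shocks: AD is Y = 3831 − 10P and SRAS is Y = 1283 + 4P.
Setting them equal: 2548 = 14P, so P = 182.
Y = 3831 − 10·182 = 2011.

P = 182, Y = 2011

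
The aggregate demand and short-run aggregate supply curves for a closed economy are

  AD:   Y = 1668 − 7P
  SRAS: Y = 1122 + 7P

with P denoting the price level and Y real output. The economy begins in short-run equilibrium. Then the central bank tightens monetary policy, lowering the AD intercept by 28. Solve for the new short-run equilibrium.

This is a negative demand shock: AD shifts left.
New AD: Y = 1640 − 7P.
Set AD = SRAS: 1640 − 7P = 1122 + 7P, so 518 = 14P and P = 37.
Y = 1640 − 7·37 = 1381.

P = 37, Y = 1381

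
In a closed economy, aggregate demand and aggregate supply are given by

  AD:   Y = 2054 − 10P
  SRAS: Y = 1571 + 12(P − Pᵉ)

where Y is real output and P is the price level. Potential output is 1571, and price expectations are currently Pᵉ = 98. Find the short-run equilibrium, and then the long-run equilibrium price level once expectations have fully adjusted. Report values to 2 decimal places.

Short run: P = 75.41, Y = 1299.91. Long run: P = 48.30.

Short run: with Pᵉ = 98, SRAS is Y = 395 + 12P. Setting AD = SRAS gives 1659 = 22P, so P = 75.41 and Y = 2054 − 10P = 1299.91.
Output 1299.91 is below potential 1571, so over time expected prices fall and SRAS shifts right until Y returns to 1571.
Long run: Y = 1571 on the AD curve gives 1571 = 2054 − 10P, so P = 48.30.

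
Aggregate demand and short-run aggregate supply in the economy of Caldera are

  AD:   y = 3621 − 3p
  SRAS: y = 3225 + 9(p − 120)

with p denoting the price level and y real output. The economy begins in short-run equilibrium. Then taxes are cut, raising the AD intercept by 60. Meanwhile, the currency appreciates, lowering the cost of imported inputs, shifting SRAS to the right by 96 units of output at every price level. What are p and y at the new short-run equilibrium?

p = 120, y = 3321

After both shocks: AD is y = 3681 − 3p and SRAS is y = 2241 + 9p.
Setting them equal: 1440 = 12p, so p = 120.
y = 3681 − 3·120 = 3321.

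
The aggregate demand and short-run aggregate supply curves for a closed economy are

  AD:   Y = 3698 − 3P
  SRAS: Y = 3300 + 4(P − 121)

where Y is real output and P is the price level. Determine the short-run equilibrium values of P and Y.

P = 126, Y = 3320

Write SRAS as Y = 3300 + 4P − 484 = 2816 + 4P.
Set AD = SRAS: 3698 − 3P = 2816 + 4P, so 882 = 7P and P = 126.
Then Y = 3698 − 3·126 = 3320.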